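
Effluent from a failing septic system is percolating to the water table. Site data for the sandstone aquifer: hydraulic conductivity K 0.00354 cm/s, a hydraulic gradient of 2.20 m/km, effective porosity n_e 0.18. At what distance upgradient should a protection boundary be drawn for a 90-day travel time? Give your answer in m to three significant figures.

K = 0.00354 cm/s × 864 = 3.059 m/d
q = Ki = 3.059 × 0.0022 = 0.006729 m/d
v = Ki/n = 3.059·0.0022/0.18 = 0.03738 m/d
L = v × T = 0.03738 × 90 = 3.364 m

3.36 m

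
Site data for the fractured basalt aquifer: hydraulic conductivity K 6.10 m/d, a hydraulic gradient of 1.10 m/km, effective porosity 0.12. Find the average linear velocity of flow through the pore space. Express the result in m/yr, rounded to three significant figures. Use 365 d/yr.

20.4 m/yr

q = Ki = 6.10 × 0.0011 = 0.006710 m/d
Average linear velocity = 0.006710 / 0.12 = 0.05592 m/d
   = 0.05592 × 365 = 20.4 m/yr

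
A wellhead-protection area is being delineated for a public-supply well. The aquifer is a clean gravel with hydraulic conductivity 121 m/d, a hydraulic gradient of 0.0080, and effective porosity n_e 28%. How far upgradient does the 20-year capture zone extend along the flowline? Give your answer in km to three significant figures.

Specific discharge q = 121 × 0.0080 = 0.9680 m/d
Average linear velocity = 0.9680 / 0.28 = 3.457 m/d
T = 20 yr × 365 = 7300 d
L = v × T = 3.457 × 7300 = 25240 m
   = 25.2 km

25.2 km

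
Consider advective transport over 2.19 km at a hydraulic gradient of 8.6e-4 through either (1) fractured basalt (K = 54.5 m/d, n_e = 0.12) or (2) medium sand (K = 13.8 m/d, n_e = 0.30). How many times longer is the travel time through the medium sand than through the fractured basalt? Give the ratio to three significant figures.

Unit 1 (fractured basalt): v = 54.5×8.6e-4/0.12 = 0.3906 m/d, t = 2190/0.3906 = 5607 d
Unit 2 (medium sand): v = 13.8×8.6e-4/0.30 = 0.03956 m/d, t = 2190/0.03956 = 55360 d
t(medium sand) / t(fractured basalt) = 55360/5607 = 9.87

9.87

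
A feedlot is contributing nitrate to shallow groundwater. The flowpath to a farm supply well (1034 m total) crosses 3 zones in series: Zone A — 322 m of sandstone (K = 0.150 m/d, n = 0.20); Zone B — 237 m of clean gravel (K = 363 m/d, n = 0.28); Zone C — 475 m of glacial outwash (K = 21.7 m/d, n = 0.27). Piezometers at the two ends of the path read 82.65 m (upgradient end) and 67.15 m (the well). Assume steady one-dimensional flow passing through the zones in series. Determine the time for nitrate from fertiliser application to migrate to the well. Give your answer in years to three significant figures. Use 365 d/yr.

Total head drop ΔH = 82.65 − 67.15 = 15.50 m
Steady 1-D flow in series ⇒ the Darcy flux q is identical in every zone and the zone head losses add (resistances L/K in series).
Σ(L/K) = 322/0.150 + 237/363 + 475/21.7 = 2147 + 0.6529 + 21.89 = 2169 d
q = ΔH / Σ(L/K) = 15.50 / 2169 = 0.007145 m/d (same in every zone)
Zone A: v = q/n = 0.007145/0.20 = 0.03573 m/d → t_A = 322/0.03573 = 9013 d
Zone B: v = q/n = 0.007145/0.28 = 0.02552 m/d → t_B = 237/0.02552 = 9287 d
Zone C: v = q/n = 0.007145/0.27 = 0.02646 m/d → t_C = 475/0.02646 = 17950 d
Total t = 9013 + 9287 + 17950 = 36250 d
   = 36250 / 365 = 99.3 yr

99.3 years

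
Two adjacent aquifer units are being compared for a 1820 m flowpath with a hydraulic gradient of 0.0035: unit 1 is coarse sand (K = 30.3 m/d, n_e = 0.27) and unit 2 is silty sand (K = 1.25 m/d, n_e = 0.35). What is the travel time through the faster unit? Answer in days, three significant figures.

Unit 1 (coarse sand): v = 30.3×0.0035/0.27 = 0.3928 m/d, t = 1820/0.3928 = 4634 d
Unit 2 (silty sand): v = 1.25×0.0035/0.35 = 0.01250 m/d, t = 1820/0.01250 = 145600 d
Faster unit: t = 4630 d

4630 days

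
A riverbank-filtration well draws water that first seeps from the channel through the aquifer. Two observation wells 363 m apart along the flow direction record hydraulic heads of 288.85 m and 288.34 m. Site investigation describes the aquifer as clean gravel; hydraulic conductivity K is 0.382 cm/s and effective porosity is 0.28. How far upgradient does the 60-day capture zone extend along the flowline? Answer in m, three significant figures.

99.4 m

Hydraulic gradient i = (288.85 − 288.34) / 363 = 0.51 / 363 = 0.001405
K = 0.382 cm/s × 864 = 330.0 m/d
q = Ki = 330.0 × 0.001405 = 0.4637 m/d
v_s = q/n_e = 0.4637/0.28 = 1.656 m/d
L = v × T = 1.656 × 60 = 99.37 m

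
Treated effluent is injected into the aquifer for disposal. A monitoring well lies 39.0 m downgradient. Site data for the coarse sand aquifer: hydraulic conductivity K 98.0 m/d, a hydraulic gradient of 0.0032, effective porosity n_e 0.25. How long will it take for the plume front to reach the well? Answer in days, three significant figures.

31.1 days

q = Ki = 98.0 × 0.0032 = 0.3136 m/d
v = Ki/n = 98.0·0.0032/0.25 = 1.254 m/d
t = L / v = 39.0 / 1.254 = 31.09 d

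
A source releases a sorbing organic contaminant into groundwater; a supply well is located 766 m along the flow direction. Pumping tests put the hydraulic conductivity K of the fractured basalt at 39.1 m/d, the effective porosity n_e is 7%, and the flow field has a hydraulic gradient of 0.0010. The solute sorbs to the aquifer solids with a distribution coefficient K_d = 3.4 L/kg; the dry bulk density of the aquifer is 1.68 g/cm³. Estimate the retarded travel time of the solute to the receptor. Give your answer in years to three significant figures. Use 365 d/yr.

310 years

q = Ki = 39.1 × 0.0010 = 0.03910 m/d
v_s = q/n_e = 0.03910/0.07 = 0.5586 m/d
Retardation R = 1 + ρ_b·K_d/n = 1 + 1.68×3.4/0.07 = 82.60
Contaminant velocity v_c = v/R = 0.5586/82.60 = 0.006762 m/d
t = L/v_c = 766/0.006762 = 113300 d
   = 113300/365 = 310 yr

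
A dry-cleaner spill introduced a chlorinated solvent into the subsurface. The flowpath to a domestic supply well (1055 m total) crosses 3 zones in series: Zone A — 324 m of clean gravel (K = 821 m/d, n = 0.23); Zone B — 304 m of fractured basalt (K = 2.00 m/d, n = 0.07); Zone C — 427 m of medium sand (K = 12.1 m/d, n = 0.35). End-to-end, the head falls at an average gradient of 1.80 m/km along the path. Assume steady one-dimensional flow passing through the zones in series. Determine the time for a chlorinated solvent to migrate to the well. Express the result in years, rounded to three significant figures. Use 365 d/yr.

Steady 1-D flow in series ⇒ the Darcy flux q is identical in every zone and the zone head losses add (resistances L/K in series).
Σ(L/K) = 324/821 + 304/2.00 + 427/12.1 = 0.3946 + 152.0 + 35.29 = 187.7 d
K_eq = L_total / Σ(L/K) = 1055 / 187.7 = 5.621 m/d
q = K_eq · i = 5.621 × 0.0018 = 0.01012 m/d (same in every zone)
Zone A: v = q/n = 0.01012/0.23 = 0.04399 m/d → t_A = 324/0.04399 = 7365 d
Zone B: v = q/n = 0.01012/0.07 = 0.1445 m/d → t_B = 304/0.1445 = 2103 d
Zone C: v = q/n = 0.01012/0.35 = 0.02891 m/d → t_C = 427/0.02891 = 14770 d
Total t = 7365 + 2103 + 14770 = 24240 d
   = 24240 / 365 = 66.4 yr

66.4 years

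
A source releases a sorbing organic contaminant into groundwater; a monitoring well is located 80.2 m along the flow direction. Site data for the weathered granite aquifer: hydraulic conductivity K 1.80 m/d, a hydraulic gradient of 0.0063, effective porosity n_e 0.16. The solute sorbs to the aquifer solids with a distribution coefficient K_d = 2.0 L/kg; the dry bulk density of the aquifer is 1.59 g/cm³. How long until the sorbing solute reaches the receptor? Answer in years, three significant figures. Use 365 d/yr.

64.7 years

q = Ki = 1.80 × 0.0063 = 0.01134 m/d
v_s = q/n_e = 0.01134/0.16 = 0.07088 m/d
Retardation R = 1 + ρ_b·K_d/n = 1 + 1.59×2.0/0.16 = 20.88
Contaminant velocity v_c = v/R = 0.07088/20.88 = 0.003395 m/d
t = L/v_c = 80.2/0.003395 = 23620 d
   = 23620/365 = 64.7 yr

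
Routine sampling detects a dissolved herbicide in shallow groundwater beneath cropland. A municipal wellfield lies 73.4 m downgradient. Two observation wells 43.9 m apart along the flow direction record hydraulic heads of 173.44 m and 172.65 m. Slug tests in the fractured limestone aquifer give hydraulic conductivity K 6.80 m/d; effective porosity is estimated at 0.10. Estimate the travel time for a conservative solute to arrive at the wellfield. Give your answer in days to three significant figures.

60.0 days

Hydraulic gradient i = (173.44 − 172.65) / 43.9 = 0.79 / 43.9 = 0.01800
Darcy flux q = K·i = 6.80 × 0.01800 = 0.1224 m/d
Seepage velocity v = q / n = 0.1224 / 0.10 = 1.224 m/d
t = L / v = 73.4 / 1.224 = 59.98 d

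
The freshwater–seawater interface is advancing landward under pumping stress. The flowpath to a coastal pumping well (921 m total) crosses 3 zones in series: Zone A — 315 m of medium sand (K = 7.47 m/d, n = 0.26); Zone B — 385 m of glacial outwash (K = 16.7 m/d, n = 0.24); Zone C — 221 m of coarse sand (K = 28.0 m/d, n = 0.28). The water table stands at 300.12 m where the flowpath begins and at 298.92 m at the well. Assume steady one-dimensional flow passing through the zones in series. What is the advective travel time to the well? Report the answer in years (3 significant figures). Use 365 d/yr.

39.4 years

Total head drop ΔH = 300.12 − 298.92 = 1.20 m
Steady 1-D flow in series ⇒ the Darcy flux q is identical in every zone and the zone head losses add (resistances L/K in series).
Σ(L/K) = 315/7.47 + 385/16.7 + 221/28.0 = 42.17 + 23.05 + 7.893 = 73.12 d
q = ΔH / Σ(L/K) = 1.20 / 73.12 = 0.01641 m/d (same in every zone)
Zone A: v = q/n = 0.01641/0.26 = 0.06312 m/d → t_A = 315/0.06312 = 4990 d
Zone B: v = q/n = 0.01641/0.24 = 0.06839 m/d → t_B = 385/0.06839 = 5630 d
Zone C: v = q/n = 0.01641/0.28 = 0.05862 m/d → t_C = 221/0.05862 = 3770 d
Total t = 4990 + 5630 + 3770 = 14390 d
   = 14390 / 365 = 39.4 yr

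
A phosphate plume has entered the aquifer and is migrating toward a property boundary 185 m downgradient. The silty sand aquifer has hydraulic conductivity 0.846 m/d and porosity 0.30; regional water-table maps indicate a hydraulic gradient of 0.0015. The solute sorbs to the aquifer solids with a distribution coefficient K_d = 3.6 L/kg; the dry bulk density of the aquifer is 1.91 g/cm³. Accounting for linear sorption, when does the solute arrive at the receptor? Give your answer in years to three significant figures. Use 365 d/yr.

2870 years

Specific discharge q = 0.846 × 0.0015 = 0.001269 m/d
Seepage velocity v = q / n = 0.001269 / 0.30 = 0.004230 m/d
Retardation R = 1 + ρ_b·K_d/n = 1 + 1.91×3.6/0.30 = 23.92
Contaminant velocity v_c = v/R = 0.004230/23.92 = 1.768e-4 m/d
t = L/v_c = 185/1.768e-4 = 1.046e6 d
   = 1.046e6/365 = 2870 yr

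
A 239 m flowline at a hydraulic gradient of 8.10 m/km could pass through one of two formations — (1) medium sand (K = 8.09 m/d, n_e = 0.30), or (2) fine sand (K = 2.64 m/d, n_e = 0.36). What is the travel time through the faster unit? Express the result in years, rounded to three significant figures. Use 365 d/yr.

3.00 years

Unit 1 (medium sand): v = 8.09×0.0081/0.30 = 0.2184 m/d, t = 239/0.2184 = 1094 d
Unit 2 (fine sand): v = 2.64×0.0081/0.36 = 0.05940 m/d, t = 239/0.05940 = 4024 d
Faster: 1094 d / 365 = 3.00 yr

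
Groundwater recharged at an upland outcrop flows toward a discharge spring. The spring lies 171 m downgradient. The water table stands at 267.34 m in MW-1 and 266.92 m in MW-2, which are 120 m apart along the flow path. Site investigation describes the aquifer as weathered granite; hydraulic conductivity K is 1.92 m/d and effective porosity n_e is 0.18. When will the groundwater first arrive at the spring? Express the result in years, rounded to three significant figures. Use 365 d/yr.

Hydraulic gradient i = (267.34 − 266.92) / 120 = 0.42 / 120 = 0.003500
Darcy flux q = K·i = 1.92 × 0.003500 = 0.006720 m/d
v = Ki/n = 1.92·0.003500/0.18 = 0.03733 m/d
t = L / v = 171 / 0.03733 = 4580 d
   = 4580 / 365 = 12.5 yr

12.5 years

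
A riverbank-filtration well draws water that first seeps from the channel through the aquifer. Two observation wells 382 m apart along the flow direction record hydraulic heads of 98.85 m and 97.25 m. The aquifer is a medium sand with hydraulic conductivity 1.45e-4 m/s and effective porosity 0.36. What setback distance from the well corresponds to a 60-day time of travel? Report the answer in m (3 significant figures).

Hydraulic gradient i = (98.85 − 97.25) / 382 = 1.60 / 382 = 0.004188
K = 1.45e-4 m/s × 86400 s/d = 12.53 m/d
Specific discharge q = 12.53 × 0.004188 = 0.05247 m/d
v = Ki/n = 12.53·0.004188/0.36 = 0.1458 m/d
L = v × T = 0.1458 × 60 = 8.746 m

8.75 m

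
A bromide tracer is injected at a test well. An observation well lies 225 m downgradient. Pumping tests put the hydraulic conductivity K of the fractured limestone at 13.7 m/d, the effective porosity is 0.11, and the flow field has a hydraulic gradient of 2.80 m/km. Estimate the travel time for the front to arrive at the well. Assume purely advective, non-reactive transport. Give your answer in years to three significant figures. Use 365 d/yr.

q = Ki = 13.7 × 0.0028 = 0.03836 m/d
v_s = q/n_e = 0.03836/0.11 = 0.3487 m/d
t = L / v = 225 / 0.3487 = 645.2 d
   = 645.2 / 365 = 1.77 yr

1.77 years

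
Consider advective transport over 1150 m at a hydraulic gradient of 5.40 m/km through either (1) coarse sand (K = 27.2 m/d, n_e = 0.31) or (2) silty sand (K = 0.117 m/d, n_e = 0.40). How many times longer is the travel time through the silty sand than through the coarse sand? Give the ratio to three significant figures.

Unit 1 (coarse sand): v = 27.2×0.0054/0.31 = 0.4738 m/d, t = 1150/0.4738 = 2427 d
Unit 2 (silty sand): v = 0.117×0.0054/0.40 = 0.001580 m/d, t = 1150/0.001580 = 728100 d
t(silty sand) / t(coarse sand) = 728100/2427 = 300

300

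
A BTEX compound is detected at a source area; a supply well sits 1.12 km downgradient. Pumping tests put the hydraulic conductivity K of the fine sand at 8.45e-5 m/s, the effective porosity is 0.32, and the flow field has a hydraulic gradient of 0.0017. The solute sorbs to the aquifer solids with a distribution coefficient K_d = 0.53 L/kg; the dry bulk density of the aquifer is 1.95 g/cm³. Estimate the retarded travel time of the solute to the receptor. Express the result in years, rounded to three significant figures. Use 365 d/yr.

335 years

K = 8.45e-5 m/s × 86400 s/d = 7.301 m/d
Specific discharge q = 7.301 × 0.0017 = 0.01241 m/d
v_s = q/n_e = 0.01241/0.32 = 0.03879 m/d
Retardation R = 1 + ρ_b·K_d/n = 1 + 1.95×0.53/0.32 = 4.230
Contaminant velocity v_c = v/R = 0.03879/4.230 = 0.009170 m/d
L = 1.12 km = 1120 m
t = L/v_c = 1120/0.009170 = 122100 d
   = 122100/365 = 335 yr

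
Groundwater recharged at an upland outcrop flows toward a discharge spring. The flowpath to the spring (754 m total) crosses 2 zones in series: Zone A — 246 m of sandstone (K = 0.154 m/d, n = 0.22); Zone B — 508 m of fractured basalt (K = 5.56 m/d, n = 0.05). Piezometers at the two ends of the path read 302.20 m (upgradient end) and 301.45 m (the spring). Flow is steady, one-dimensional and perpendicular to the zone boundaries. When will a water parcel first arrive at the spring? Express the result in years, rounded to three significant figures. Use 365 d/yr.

Total head drop ΔH = 302.20 − 301.45 = 0.75 m
Steady 1-D flow in series ⇒ the Darcy flux q is identical in every zone and the zone head losses add (resistances L/K in series).
Σ(L/K) = 246/0.154 + 508/5.56 = 1597 + 91.37 = 1689 d
q = ΔH / Σ(L/K) = 0.75 / 1689 = 4.441e-4 m/d (same in every zone)
Zone A: v = q/n = 4.441e-4/0.22 = 0.002019 m/d → t_A = 246/0.002019 = 121900 d
Zone B: v = q/n = 4.441e-4/0.05 = 0.008882 m/d → t_B = 508/0.008882 = 57190 d
Total t = 121900 + 57190 = 179100 d
   = 179100 / 365 = 491 yr

491 years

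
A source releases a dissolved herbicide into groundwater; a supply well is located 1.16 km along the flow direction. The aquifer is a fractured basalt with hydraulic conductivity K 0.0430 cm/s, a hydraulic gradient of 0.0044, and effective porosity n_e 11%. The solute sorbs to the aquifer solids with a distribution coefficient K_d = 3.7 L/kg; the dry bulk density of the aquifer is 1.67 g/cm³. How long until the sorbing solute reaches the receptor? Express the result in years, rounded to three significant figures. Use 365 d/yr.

K = 0.0430 cm/s × 864 = 37.15 m/d
Specific discharge q = 37.15 × 0.0044 = 0.1635 m/d
Seepage velocity v = q / n = 0.1635 / 0.11 = 1.486 m/d
Retardation R = 1 + ρ_b·K_d/n = 1 + 1.67×3.7/0.11 = 57.17
Contaminant velocity v_c = v/R = 1.486/57.17 = 0.02599 m/d
L = 1.16 km = 1160 m
t = L/v_c = 1160/0.02599 = 44630 d
   = 44630/365 = 122 yr

122 years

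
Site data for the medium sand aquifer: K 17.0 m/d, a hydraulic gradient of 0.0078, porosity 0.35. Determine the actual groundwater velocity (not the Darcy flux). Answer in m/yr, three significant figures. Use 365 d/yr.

138 m/yr

Specific discharge q = 17.0 × 0.0078 = 0.1326 m/d
Average linear velocity = 0.1326 / 0.35 = 0.3789 m/d
   = 0.3789 × 365 = 138 m/yr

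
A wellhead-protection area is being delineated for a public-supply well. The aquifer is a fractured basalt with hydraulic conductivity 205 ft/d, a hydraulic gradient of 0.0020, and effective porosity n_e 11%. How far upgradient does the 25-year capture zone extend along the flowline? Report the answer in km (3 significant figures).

10.4 km

K = 205 ft/d × 0.3048 = 62.48 m/d
Specific discharge q = 62.48 × 0.0020 = 0.1250 m/d
Average linear velocity = 0.1250 / 0.11 = 1.136 m/d
T = 25 yr × 365 = 9125 d
L = v × T = 1.136 × 9125 = 10370 m
   = 10.4 km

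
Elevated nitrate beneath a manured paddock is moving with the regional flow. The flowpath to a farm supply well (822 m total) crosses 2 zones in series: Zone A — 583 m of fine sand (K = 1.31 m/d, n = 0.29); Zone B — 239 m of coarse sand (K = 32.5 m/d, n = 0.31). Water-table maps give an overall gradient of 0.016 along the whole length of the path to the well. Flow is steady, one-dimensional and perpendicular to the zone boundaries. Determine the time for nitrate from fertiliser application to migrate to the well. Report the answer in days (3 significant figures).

8360 days

Continuity: the same q passes through each zone, so ΔH = q·Σ(L_j/K_j) — the zones act as resistances in series.
Σ(L/K) = 583/1.31 + 239/32.5 = 445.0 + 7.354 = 452.4 d
K_eq = L_total / Σ(L/K) = 822 / 452.4 = 1.817 m/d
q = K_eq · i = 1.817 × 0.016 = 0.02907 m/d (same in every zone)
Zone A: v = q/n = 0.02907/0.29 = 0.1002 m/d → t_A = 583/0.1002 = 5816 d
Zone B: v = q/n = 0.02907/0.31 = 0.09378 m/d → t_B = 239/0.09378 = 2548 d
Total t = 5816 + 2548 = 8364 d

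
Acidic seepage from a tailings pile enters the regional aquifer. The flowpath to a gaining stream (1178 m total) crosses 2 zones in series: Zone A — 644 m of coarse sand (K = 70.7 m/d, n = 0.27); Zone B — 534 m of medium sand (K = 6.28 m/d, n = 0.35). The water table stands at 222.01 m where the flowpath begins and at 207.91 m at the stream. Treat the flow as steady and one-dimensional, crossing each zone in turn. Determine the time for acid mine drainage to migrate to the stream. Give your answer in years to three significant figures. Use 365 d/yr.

Total head drop ΔH = 222.01 − 207.91 = 14.10 m
Steady 1-D flow in series ⇒ the Darcy flux q is identical in every zone and the zone head losses add (resistances L/K in series).
Σ(L/K) = 644/70.7 + 534/6.28 = 9.109 + 85.03 = 94.14 d
q = ΔH / Σ(L/K) = 14.10 / 94.14 = 0.1498 m/d (same in every zone)
Zone A: v = q/n = 0.1498/0.27 = 0.5547 m/d → t_A = 644/0.5547 = 1161 d
Zone B: v = q/n = 0.1498/0.35 = 0.4279 m/d → t_B = 534/0.4279 = 1248 d
Total t = 1161 + 1248 = 2409 d
   = 2409 / 365 = 6.60 yr

6.60 years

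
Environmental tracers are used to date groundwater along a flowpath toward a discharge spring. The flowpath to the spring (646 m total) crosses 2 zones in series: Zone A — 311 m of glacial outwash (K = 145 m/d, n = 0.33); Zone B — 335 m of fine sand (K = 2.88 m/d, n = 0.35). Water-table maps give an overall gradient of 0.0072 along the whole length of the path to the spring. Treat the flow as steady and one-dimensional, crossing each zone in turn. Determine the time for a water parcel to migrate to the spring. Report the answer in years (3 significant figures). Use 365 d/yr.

For zones in series the flux q is common to all zones; the equivalent conductivity is the harmonic (thickness-weighted) mean, K_eq = L_total / Σ(L_j/K_j).
Σ(L/K) = 311/145 + 335/2.88 = 2.145 + 116.3 = 118.5 d
K_eq = L_total / Σ(L/K) = 646 / 118.5 = 5.453 m/d
q = K_eq · i = 5.453 × 0.0072 = 0.03926 m/d (same in every zone)
Zone A: v = q/n = 0.03926/0.33 = 0.1190 m/d → t_A = 311/0.1190 = 2614 d
Zone B: v = q/n = 0.03926/0.35 = 0.1122 m/d → t_B = 335/0.1122 = 2986 d
Total t = 2614 + 2986 = 5600 d
   = 5600 / 365 = 15.3 yr

15.3 years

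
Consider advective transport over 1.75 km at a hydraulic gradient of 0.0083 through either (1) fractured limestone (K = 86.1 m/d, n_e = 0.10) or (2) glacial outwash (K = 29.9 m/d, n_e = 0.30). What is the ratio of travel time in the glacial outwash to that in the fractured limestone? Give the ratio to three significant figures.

Unit 1 (fractured limestone): v = 86.1×0.0083/0.10 = 7.146 m/d, t = 1750/7.146 = 244.9 d
Unit 2 (glacial outwash): v = 29.9×0.0083/0.30 = 0.8272 m/d, t = 1750/0.8272 = 2115 d
t(glacial outwash) / t(fractured limestone) = 2115/244.9 = 8.64

8.64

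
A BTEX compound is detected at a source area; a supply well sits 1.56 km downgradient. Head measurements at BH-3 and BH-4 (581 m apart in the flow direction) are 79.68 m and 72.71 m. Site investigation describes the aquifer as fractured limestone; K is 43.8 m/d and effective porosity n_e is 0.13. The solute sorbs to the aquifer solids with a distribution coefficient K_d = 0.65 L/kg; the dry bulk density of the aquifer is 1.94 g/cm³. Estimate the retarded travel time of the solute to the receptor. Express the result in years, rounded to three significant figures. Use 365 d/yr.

11.3 years

Hydraulic gradient i = (79.68 − 72.71) / 581 = 6.97 / 581 = 0.01200
Specific discharge q = 43.8 × 0.01200 = 0.5254 m/d
v = Ki/n = 43.8·0.01200/0.13 = 4.042 m/d
Retardation R = 1 + ρ_b·K_d/n = 1 + 1.94×0.65/0.13 = 10.70
Contaminant velocity v_c = v/R = 4.042/10.70 = 0.3777 m/d
L = 1.56 km = 1560 m
t = L/v_c = 1560/0.3777 = 4130 d
   = 4130/365 = 11.3 yr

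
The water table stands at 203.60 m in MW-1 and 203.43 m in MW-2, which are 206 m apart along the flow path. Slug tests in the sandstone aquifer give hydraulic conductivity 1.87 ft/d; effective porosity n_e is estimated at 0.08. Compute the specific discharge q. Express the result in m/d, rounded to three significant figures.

4.70e-4 m/d

Hydraulic gradient i = (203.60 − 203.43) / 206 = 0.17 / 206 = 8.252e-4
K = 1.87 ft/d × 0.3048 = 0.5700 m/d
Darcy flux q = K·i = 0.5700 × 8.252e-4 = 4.704e-4 m/d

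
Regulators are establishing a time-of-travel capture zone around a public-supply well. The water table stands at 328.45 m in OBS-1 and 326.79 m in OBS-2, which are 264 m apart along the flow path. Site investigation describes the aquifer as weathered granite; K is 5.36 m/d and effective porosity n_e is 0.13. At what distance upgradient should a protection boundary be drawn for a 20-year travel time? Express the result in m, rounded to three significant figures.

Hydraulic gradient i = (328.45 − 326.79) / 264 = 1.66 / 264 = 0.006288
Darcy flux q = K·i = 5.36 × 0.006288 = 0.03370 m/d
v_s = q/n_e = 0.03370/0.13 = 0.2593 m/d
T = 20 yr × 365 = 7300 d
L = v × T = 0.2593 × 7300 = 1893 m

1890 m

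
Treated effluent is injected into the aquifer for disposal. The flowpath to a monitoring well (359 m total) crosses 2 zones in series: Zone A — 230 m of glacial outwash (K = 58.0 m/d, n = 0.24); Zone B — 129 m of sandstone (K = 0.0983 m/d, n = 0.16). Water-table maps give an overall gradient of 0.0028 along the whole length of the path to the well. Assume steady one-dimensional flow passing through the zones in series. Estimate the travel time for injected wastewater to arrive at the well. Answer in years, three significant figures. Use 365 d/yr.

272 years

Steady 1-D flow in series ⇒ the Darcy flux q is identical in every zone and the zone head losses add (resistances L/K in series).
Σ(L/K) = 230/58.0 + 129/0.0983 = 3.966 + 1312 = 1316 d
K_eq = L_total / Σ(L/K) = 359 / 1316 = 0.2727 m/d
q = K_eq · i = 0.2727 × 0.0028 = 7.637e-4 m/d (same in every zone)
Zone A: v = q/n = 7.637e-4/0.24 = 0.003182 m/d → t_A = 230/0.003182 = 72280 d
Zone B: v = q/n = 7.637e-4/0.16 = 0.004773 m/d → t_B = 129/0.004773 = 27030 d
Total t = 72280 + 27030 = 99310 d
   = 99310 / 365 = 272 yr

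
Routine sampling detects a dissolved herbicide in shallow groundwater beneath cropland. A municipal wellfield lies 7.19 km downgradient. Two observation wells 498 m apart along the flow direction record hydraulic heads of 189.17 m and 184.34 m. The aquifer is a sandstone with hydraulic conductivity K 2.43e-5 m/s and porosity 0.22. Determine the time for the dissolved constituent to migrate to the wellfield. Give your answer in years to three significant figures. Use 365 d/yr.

213 years

Hydraulic gradient i = (189.17 − 184.34) / 498 = 4.83 / 498 = 0.009699
K = 2.43e-5 m/s × 86400 s/d = 2.100 m/d
Darcy flux q = K·i = 2.100 × 0.009699 = 0.02036 m/d
Average linear velocity = 0.02036 / 0.22 = 0.09256 m/d
L = 7.19 km = 7190 m
t = L / v = 7190 / 0.09256 = 77680 d
   = 77680 / 365 = 213 yr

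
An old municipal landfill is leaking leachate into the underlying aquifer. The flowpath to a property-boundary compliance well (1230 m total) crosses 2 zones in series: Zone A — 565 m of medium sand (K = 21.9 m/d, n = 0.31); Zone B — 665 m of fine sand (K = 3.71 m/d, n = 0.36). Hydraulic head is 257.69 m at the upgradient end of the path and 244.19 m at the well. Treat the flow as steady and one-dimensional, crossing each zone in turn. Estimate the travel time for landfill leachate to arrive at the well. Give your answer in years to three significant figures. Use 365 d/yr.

Total head drop ΔH = 257.69 − 244.19 = 13.50 m
Continuity: the same q passes through each zone, so ΔH = q·Σ(L_j/K_j) — the zones act as resistances in series.
Σ(L/K) = 565/21.9 + 665/3.71 = 25.80 + 179.2 = 205.0 d
q = ΔH / Σ(L/K) = 13.50 / 205.0 = 0.06584 m/d (same in every zone)
Zone A: v = q/n = 0.06584/0.31 = 0.2124 m/d → t_A = 565/0.2124 = 2660 d
Zone B: v = q/n = 0.06584/0.36 = 0.1829 m/d → t_B = 665/0.1829 = 3636 d
Total t = 2660 + 3636 = 6296 d
   = 6296 / 365 = 17.3 yr

17.3 years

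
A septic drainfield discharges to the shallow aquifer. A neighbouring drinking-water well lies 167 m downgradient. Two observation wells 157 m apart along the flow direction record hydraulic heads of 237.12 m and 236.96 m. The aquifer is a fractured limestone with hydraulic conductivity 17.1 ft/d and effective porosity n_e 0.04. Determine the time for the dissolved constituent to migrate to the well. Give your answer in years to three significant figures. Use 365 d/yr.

Hydraulic gradient i = (237.12 − 236.96) / 157 = 0.16 / 157 = 0.001019
K = 17.1 ft/d × 0.3048 = 5.212 m/d
Darcy flux q = K·i = 5.212 × 0.001019 = 0.005312 m/d
Average linear velocity = 0.005312 / 0.04 = 0.1328 m/d
t = L / v = 167 / 0.1328 = 1258 d
   = 1258 / 365 = 3.45 yr

3.45 years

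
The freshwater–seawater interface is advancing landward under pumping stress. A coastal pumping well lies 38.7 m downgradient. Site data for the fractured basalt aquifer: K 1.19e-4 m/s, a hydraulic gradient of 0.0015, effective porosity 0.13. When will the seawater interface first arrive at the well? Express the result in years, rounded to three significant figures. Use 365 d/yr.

0.894 years

K = 1.19e-4 m/s × 86400 s/d = 10.28 m/d
Specific discharge q = 10.28 × 0.0015 = 0.01542 m/d
v_s = q/n_e = 0.01542/0.13 = 0.1186 m/d
t = L / v = 38.7 / 0.1186 = 326.2 d
   = 326.2 / 365 = 0.894 yr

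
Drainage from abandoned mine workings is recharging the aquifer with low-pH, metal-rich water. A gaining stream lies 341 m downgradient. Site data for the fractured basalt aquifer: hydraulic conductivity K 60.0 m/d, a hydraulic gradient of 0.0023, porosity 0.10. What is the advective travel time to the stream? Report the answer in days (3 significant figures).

q = Ki = 60.0 × 0.0023 = 0.1380 m/d
v_s = q/n_e = 0.1380/0.10 = 1.380 m/d
t = L / v = 341 / 1.380 = 247.1 d

247 days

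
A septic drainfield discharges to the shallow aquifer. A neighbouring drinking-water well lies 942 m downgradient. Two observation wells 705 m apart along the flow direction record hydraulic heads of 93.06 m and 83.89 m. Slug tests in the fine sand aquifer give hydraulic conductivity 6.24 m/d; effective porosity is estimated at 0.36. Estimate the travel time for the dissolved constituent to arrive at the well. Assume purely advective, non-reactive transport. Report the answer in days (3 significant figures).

4180 days

Hydraulic gradient i = (93.06 − 83.89) / 705 = 9.17 / 705 = 0.01301
q = Ki = 6.24 × 0.01301 = 0.08116 m/d
Average linear velocity = 0.08116 / 0.36 = 0.2255 m/d
t = L / v = 942 / 0.2255 = 4178 d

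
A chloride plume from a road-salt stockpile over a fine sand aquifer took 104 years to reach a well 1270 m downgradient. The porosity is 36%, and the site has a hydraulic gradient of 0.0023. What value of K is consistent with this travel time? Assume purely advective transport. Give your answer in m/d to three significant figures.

5.24 m/d

t = 104 years = 37960 d
v = L / t = 1270 / 37960 = 0.03346 m/d
K = v · n / i = 0.03346 × 0.36 / 0.0023 = 5.24 m/d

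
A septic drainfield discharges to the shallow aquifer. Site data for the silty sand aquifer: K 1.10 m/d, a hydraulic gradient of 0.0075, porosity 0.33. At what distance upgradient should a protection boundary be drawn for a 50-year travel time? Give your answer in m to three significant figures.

Darcy flux q = K·i = 1.10 × 0.0075 = 0.008250 m/d
v = Ki/n = 1.10·0.0075/0.33 = 0.02500 m/d
T = 50 yr × 365 = 18250 d
L = v × T = 0.02500 × 18250 = 456.3 m

456 m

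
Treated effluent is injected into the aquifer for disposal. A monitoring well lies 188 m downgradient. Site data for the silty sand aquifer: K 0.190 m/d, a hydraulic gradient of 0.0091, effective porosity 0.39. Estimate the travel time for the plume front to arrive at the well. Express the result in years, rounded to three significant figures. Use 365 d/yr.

116 years

q = Ki = 0.190 × 0.0091 = 0.001729 m/d
Average linear velocity = 0.001729 / 0.39 = 0.004433 m/d
t = L / v = 188 / 0.004433 = 42410 d
   = 42410 / 365 = 116 yr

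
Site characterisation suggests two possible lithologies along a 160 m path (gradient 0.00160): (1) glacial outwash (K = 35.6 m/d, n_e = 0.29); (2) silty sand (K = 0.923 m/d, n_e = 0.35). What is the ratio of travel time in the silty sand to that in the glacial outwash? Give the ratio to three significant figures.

46.5

Unit 1 (glacial outwash): v = 35.6×0.0016/0.29 = 0.1964 m/d, t = 160/0.1964 = 814.6 d
Unit 2 (silty sand): v = 0.923×0.0016/0.35 = 0.004219 m/d, t = 160/0.004219 = 37920 d
t(silty sand) / t(glacial outwash) = 37920/814.6 = 46.5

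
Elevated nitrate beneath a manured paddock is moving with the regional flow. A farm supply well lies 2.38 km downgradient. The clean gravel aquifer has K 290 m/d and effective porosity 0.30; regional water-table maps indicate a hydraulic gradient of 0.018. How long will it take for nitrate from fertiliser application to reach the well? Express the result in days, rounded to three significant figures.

137 days

Specific discharge q = 290 × 0.018 = 5.220 m/d
v_s = q/n_e = 5.220/0.30 = 17.40 m/d
L = 2.38 km = 2380 m
t = L / v = 2380 / 17.40 = 136.8 d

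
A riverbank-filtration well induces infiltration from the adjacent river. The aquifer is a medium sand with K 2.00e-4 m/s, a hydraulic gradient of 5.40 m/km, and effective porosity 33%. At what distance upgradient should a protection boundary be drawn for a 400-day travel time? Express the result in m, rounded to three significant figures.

K = 2.00e-4 m/s × 86400 s/d = 17.28 m/d
Specific discharge q = 17.28 × 0.0054 = 0.09331 m/d
v_s = q/n_e = 0.09331/0.33 = 0.2828 m/d
L = v × T = 0.2828 × 400 = 113.1 m

113 m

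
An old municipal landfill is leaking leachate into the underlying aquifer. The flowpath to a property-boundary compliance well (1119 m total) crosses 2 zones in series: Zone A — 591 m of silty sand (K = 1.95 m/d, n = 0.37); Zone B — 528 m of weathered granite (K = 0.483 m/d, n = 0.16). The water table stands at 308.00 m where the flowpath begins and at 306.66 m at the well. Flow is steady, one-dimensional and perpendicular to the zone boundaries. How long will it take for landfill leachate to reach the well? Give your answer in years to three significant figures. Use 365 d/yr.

Total head drop ΔH = 308.00 − 306.66 = 1.34 m
Continuity: the same q passes through each zone, so ΔH = q·Σ(L_j/K_j) — the zones act as resistances in series.
Σ(L/K) = 591/1.95 + 528/0.483 = 303.1 + 1093 = 1396 d
q = ΔH / Σ(L/K) = 1.34 / 1396 = 9.597e-4 m/d (same in every zone)
Zone A: v = q/n = 9.597e-4/0.37 = 0.002594 m/d → t_A = 591/0.002594 = 227800 d
Zone B: v = q/n = 9.597e-4/0.16 = 0.005998 m/d → t_B = 528/0.005998 = 88030 d
Total t = 227800 + 88030 = 315900 d
   = 315900 / 365 = 865 yr

865 years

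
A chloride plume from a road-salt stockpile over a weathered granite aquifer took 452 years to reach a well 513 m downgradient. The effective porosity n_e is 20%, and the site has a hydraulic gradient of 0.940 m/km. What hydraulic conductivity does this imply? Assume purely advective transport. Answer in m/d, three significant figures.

t = 452 years = 165000 d
v = L / t = 513 / 165000 = 0.003109 m/d
K = v · n / i = 0.003109 × 0.20 / 9.4e-4 = 0.662 m/d

0.662 m/d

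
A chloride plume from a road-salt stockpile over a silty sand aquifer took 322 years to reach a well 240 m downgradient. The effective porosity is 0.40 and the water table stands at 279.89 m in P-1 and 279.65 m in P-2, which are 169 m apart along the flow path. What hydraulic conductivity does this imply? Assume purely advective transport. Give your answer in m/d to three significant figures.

Hydraulic gradient i = (279.89 − 279.65) / 169 = 0.24 / 169 = 0.001420
t = 322 years = 117500 d
v = L / t = 240 / 117500 = 0.002042 m/d
K = v · n / i = 0.002042 × 0.40 / 0.001420 = 0.575 m/d

0.575 m/d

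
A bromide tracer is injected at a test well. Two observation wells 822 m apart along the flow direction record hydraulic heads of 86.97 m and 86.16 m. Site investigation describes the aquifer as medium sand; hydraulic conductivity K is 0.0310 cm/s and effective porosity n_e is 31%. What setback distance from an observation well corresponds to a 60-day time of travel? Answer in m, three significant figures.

Hydraulic gradient i = (86.97 − 86.16) / 822 = 0.81 / 822 = 9.854e-4
K = 0.0310 cm/s × 864 = 26.78 m/d
Specific discharge q = 26.78 × 9.854e-4 = 0.02639 m/d
Average linear velocity = 0.02639 / 0.31 = 0.08514 m/d
L = v × T = 0.08514 × 60 = 5.108 m

5.11 m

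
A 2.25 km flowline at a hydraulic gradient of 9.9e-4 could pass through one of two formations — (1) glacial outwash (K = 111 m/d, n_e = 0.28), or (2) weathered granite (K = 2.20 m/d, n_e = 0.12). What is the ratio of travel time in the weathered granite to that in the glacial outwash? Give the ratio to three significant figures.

Unit 1 (glacial outwash): v = 111×9.9e-4/0.28 = 0.3925 m/d, t = 2250/0.3925 = 5733 d
Unit 2 (weathered granite): v = 2.20×9.9e-4/0.12 = 0.01815 m/d, t = 2250/0.01815 = 124000 d
t(weathered granite) / t(glacial outwash) = 124000/5733 = 21.6

21.6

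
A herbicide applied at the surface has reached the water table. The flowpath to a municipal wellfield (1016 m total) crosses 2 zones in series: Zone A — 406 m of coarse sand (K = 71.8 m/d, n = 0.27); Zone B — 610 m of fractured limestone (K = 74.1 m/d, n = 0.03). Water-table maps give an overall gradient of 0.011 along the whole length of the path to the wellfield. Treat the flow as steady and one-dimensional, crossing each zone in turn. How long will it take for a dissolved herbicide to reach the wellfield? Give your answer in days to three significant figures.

For zones in series the flux q is common to all zones; the equivalent conductivity is the harmonic (thickness-weighted) mean, K_eq = L_total / Σ(L_j/K_j).
Σ(L/K) = 406/71.8 + 610/74.1 = 5.655 + 8.232 = 13.89 d
K_eq = L_total / Σ(L/K) = 1016 / 13.89 = 73.16 m/d
q = K_eq · i = 73.16 × 0.011 = 0.8048 m/d (same in every zone)
Zone A: v = q/n = 0.8048/0.27 = 2.981 m/d → t_A = 406/2.981 = 136.2 d
Zone B: v = q/n = 0.8048/0.03 = 26.83 m/d → t_B = 610/26.83 = 22.74 d
Total t = 136.2 + 22.74 = 158.9 d

159 days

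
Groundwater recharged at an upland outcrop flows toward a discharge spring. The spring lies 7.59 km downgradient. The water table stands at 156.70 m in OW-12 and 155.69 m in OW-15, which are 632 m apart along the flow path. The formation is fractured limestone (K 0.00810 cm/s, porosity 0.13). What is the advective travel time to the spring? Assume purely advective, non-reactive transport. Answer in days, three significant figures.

88200 days

Hydraulic gradient i = (156.70 − 155.69) / 632 = 1.01 / 632 = 0.001598
K = 0.00810 cm/s × 864 = 6.998 m/d
Darcy flux q = K·i = 6.998 × 0.001598 = 0.01118 m/d
Average linear velocity = 0.01118 / 0.13 = 0.08603 m/d
L = 7.59 km = 7590 m
t = L / v = 7590 / 0.08603 = 88220 d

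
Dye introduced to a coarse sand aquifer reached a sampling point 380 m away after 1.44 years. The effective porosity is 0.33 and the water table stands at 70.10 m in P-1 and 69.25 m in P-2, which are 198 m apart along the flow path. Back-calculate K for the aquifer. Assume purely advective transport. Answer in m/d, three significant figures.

55.6 m/d

Hydraulic gradient i = (70.10 − 69.25) / 198 = 0.85 / 198 = 0.004293
t = 1.44 years = 525.6 d
v = L / t = 380 / 525.6 = 0.7230 m/d
K = v · n / i = 0.7230 × 0.33 / 0.004293 = 55.6 m/d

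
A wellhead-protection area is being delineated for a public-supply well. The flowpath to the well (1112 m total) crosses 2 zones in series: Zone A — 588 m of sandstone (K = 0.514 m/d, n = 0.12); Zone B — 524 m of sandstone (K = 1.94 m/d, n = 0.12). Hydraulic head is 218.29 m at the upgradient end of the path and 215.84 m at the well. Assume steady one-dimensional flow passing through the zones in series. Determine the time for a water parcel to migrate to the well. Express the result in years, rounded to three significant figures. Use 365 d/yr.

211 years

Total head drop ΔH = 218.29 − 215.84 = 2.45 m
Continuity: the same q passes through each zone, so ΔH = q·Σ(L_j/K_j) — the zones act as resistances in series.
Σ(L/K) = 588/0.514 + 524/1.94 = 1144 + 270.1 = 1414 d
q = ΔH / Σ(L/K) = 2.45 / 1414 = 0.001733 m/d (same in every zone)
Zone A: v = q/n = 0.001733/0.12 = 0.01444 m/d → t_A = 588/0.01444 = 40730 d
Zone B: v = q/n = 0.001733/0.12 = 0.01444 m/d → t_B = 524/0.01444 = 36290 d
Total t = 40730 + 36290 = 77020 d
   = 77020 / 365 = 211 yr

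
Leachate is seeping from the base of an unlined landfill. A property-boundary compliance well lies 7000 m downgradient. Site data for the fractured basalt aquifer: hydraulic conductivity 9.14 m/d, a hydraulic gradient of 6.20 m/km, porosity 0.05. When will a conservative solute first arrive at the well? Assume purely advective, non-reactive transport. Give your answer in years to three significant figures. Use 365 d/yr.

16.9 years

q = Ki = 9.14 × 0.0062 = 0.05667 m/d
v = Ki/n = 9.14·0.0062/0.05 = 1.133 m/d
t = L / v = 7000 / 1.133 = 6176 d
   = 6176 / 365 = 16.9 yr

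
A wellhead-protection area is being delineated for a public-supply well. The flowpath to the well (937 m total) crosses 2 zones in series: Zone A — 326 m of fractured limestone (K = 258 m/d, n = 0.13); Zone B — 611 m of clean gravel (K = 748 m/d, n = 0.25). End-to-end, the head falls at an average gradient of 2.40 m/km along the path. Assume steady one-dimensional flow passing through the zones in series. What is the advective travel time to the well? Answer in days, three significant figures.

Continuity: the same q passes through each zone, so ΔH = q·Σ(L_j/K_j) — the zones act as resistances in series.
Σ(L/K) = 326/258 + 611/748 = 1.264 + 0.8168 = 2.080 d
K_eq = L_total / Σ(L/K) = 937 / 2.080 = 450.4 m/d
q = K_eq · i = 450.4 × 0.0024 = 1.081 m/d (same in every zone)
Zone A: v = q/n = 1.081/0.13 = 8.315 m/d → t_A = 326/8.315 = 39.21 d
Zone B: v = q/n = 1.081/0.25 = 4.324 m/d → t_B = 611/4.324 = 141.3 d
Total t = 39.21 + 141.3 = 180.5 d

181 days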